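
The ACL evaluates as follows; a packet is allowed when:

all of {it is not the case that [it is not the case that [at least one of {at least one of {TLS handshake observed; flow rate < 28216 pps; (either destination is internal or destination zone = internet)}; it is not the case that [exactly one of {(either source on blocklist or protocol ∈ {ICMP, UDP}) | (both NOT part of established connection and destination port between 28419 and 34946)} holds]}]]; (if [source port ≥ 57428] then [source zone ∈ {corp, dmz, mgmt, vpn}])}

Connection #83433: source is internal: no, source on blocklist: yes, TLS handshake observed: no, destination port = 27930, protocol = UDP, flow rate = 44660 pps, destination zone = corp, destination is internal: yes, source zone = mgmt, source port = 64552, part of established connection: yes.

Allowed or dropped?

Atomic conditions:
  TLS handshake observed: no → false
  flow rate < 28216 pps: 44660 < 28216 is false
  destination is internal: yes → true
  destination zone = internet: corp == internet is false
  source on blocklist: yes → true
  protocol ∈ {ICMP, UDP}: UDP is in the set → true
  NOT part of established connection: yes → false
  destination port between 28419 and 34946: 27930 in [28419, 34946] is false
  source port ≥ 57428: 64552 ≥ 57428 is true
  source zone ∈ {corp, dmz, mgmt, vpn}: mgmt is in the set → true
Combine:
[1.1.1.1.3] true OR false = true
[1.1.1.1] false OR false OR true = true
[1.1.1.2.1.1] true OR true = true
[1.1.1.2.1.2] false AND false = false
[1.1.1.2.1] exactly-one(true, false) = true
[1.1.1.2] NOT true = false
[1.1.1] true OR false = true
[1.1] NOT true = false
[1] NOT false = true
[2] true → true = true
[root] true AND true = true
Overall: true → allowed

Allowed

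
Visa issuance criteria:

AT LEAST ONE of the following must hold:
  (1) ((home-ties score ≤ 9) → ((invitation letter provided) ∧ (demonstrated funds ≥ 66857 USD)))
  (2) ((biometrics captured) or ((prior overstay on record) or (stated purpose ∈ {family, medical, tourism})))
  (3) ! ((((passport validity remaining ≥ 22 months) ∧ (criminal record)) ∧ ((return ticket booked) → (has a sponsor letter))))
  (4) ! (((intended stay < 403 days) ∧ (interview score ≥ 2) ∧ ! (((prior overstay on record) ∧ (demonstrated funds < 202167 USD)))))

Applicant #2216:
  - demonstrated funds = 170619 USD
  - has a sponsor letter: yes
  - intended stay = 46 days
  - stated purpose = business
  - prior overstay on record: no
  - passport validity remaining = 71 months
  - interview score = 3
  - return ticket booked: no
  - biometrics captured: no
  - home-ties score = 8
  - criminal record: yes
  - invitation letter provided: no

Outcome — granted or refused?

Refused

Atomic conditions:
  home-ties score ≤ 9: 8 ≤ 9 is true
  invitation letter provided: no → false
  demonstrated funds ≥ 66857 USD: 170619 ≥ 66857 is true
  biometrics captured: no → false
  prior overstay on record: no → false
  stated purpose ∈ {family, medical, tourism}: business is not in the set → false
  passport validity remaining ≥ 22 months: 71 ≥ 22 is true
  criminal record: yes → true
  return ticket booked: no → false
  has a sponsor letter: yes → true
  intended stay < 403 days: 46 < 403 is true
  interview score ≥ 2: 3 ≥ 2 is true
  demonstrated funds < 202167 USD: 170619 < 202167 is true
Combine:
[1.2] false AND true = false
[1] true → false = false
[2.2] false OR false = false
[2] false OR false = false
[3.1.1] true AND true = true
[3.1.2] false → true (antecedent false ⇒ implication holds) = true
[3.1] true AND true = true
[3] NOT true = false
[4.1.3.1] false AND true = false
[4.1.3] NOT false = true
[4.1] true AND true AND true = true
[4] NOT true = false
[root] false OR false OR false OR false = false
Overall: false → refused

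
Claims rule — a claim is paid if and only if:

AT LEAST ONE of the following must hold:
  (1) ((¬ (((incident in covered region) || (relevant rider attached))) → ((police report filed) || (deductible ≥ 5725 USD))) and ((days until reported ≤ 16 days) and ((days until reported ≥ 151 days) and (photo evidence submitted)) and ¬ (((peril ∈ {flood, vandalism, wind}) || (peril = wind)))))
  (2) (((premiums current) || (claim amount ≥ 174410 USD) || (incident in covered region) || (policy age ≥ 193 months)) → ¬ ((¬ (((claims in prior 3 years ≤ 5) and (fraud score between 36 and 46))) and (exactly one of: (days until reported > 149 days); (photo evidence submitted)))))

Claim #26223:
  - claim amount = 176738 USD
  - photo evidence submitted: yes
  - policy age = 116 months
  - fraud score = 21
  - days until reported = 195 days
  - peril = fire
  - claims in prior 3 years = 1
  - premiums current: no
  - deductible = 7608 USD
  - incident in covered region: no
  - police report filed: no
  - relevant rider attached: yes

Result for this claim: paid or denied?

Paid

Atomic conditions:
  incident in covered region: no → false
  relevant rider attached: yes → true
  police report filed: no → false
  deductible ≥ 5725 USD: 7608 ≥ 5725 is true
  days until reported ≤ 16 days: 195 ≤ 16 is false
  days until reported ≥ 151 days: 195 ≥ 151 is true
  photo evidence submitted: yes → true
  peril ∈ {flood, vandalism, wind}: fire is not in the set → false
  peril = wind: fire == wind is false
  premiums current: no → false
  claim amount ≥ 174410 USD: 176738 ≥ 174410 is true
  policy age ≥ 193 months: 116 ≥ 193 is false
  claims in prior 3 years ≤ 5: 1 ≤ 5 is true
  fraud score between 36 and 46: 21 in [36, 46] is false
  days until reported > 149 days: 195 > 149 is true
Combine:
[1.1.1.1] false OR true = true
[1.1.1] NOT true = false
[1.1.2] false OR true = true
[1.1] false → true (antecedent false ⇒ implication holds) = true
[1.2.2] true AND true = true
[1.2.3.1] false OR false = false
[1.2.3] NOT false = true
[1.2] false AND true AND true = false
[1] true AND false = false
[2.1] false OR true OR false OR false = true
[2.2.1.1.1] true AND false = false
[2.2.1.1] NOT false = true
[2.2.1.2] exactly-one(true, true) = false
[2.2.1] true AND false = false
[2.2] NOT false = true
[2] true → true = true
[root] false OR true = true
Overall: true → paid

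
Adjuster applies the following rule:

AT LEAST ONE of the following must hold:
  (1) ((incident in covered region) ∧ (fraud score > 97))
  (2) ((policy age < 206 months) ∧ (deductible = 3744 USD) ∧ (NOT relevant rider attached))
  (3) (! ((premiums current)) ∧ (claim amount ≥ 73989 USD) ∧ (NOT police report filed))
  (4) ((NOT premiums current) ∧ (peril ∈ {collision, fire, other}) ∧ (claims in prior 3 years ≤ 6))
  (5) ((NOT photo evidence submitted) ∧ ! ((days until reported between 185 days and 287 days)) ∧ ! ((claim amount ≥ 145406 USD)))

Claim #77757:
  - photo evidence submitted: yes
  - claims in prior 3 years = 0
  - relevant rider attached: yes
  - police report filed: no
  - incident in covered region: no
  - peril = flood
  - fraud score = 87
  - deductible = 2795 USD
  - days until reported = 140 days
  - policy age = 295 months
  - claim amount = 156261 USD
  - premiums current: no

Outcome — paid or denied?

Paid

Atomic conditions:
  incident in covered region: no → false
  fraud score > 97: 87 > 97 is false
  policy age < 206 months: 295 < 206 is false
  deductible = 3744 USD: 2795 == 3744 is false
  NOT relevant rider attached: yes → false
  premiums current: no → false
  claim amount ≥ 73989 USD: 156261 ≥ 73989 is true
  NOT police report filed: no → true
  NOT premiums current: no → true
  peril ∈ {collision, fire, other}: flood is not in the set → false
  claims in prior 3 years ≤ 6: 0 ≤ 6 is true
  NOT photo evidence submitted: yes → false
  days until reported between 185 days and 287 days: 140 in [185, 287] is false
  claim amount ≥ 145406 USD: 156261 ≥ 145406 is true
Combine:
[1] false AND false = false
[2] false AND false AND false = false
[3.1] NOT false = true
[3] true AND true AND true = true
[4] true AND false AND true = false
[5.2] NOT false = true
[5.3] NOT true = false
[5] false AND true AND false = false
[root] false OR false OR true OR false OR false = true
Overall: true → paid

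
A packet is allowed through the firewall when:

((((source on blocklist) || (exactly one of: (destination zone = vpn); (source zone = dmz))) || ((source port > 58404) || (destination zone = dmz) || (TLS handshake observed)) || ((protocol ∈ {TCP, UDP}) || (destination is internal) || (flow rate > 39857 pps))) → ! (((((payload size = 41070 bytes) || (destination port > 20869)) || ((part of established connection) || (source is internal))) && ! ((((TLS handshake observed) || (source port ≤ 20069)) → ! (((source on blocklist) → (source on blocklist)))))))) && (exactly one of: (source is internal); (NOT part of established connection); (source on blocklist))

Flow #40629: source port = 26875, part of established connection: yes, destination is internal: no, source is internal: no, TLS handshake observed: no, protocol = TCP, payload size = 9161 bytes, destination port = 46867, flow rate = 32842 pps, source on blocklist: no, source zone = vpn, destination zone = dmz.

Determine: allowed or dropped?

Dropped

Atomic conditions:
  source on blocklist: no → false
  destination zone = vpn: dmz == vpn is false
  source zone = dmz: vpn == dmz is false
  source port > 58404: 26875 > 58404 is false
  destination zone = dmz: dmz == dmz is true
  TLS handshake observed: no → false
  protocol ∈ {TCP, UDP}: TCP is in the set → true
  destination is internal: no → false
  flow rate > 39857 pps: 32842 > 39857 is false
  payload size = 41070 bytes: 9161 == 41070 is false
  destination port > 20869: 46867 > 20869 is true
  part of established connection: yes → true
  source is internal: no → false
  source port ≤ 20069: 26875 ≤ 20069 is false
  NOT part of established connection: yes → false
Combine:
[1.1.1.2] exactly-one(false, false) = false
[1.1.1] false OR false = false
[1.1.2] false OR true OR false = true
[1.1.3] true OR false OR false = true
[1.1] false OR true OR true = true
[1.2.1.1.1] false OR true = true
[1.2.1.1.2] true OR false = true
[1.2.1.1] true OR true = true
[1.2.1.2.1.1] false OR false = false
[1.2.1.2.1.2.1] false → false (antecedent false ⇒ implication holds) = true
[1.2.1.2.1.2] NOT true = false
[1.2.1.2.1] false → false (antecedent false ⇒ implication holds) = true
[1.2.1.2] NOT true = false
[1.2.1] true AND false = false
[1.2] NOT false = true
[1] true → true = true
[2] exactly-one(false, false, false) = false
[root] true AND false = false
Overall: false → dropped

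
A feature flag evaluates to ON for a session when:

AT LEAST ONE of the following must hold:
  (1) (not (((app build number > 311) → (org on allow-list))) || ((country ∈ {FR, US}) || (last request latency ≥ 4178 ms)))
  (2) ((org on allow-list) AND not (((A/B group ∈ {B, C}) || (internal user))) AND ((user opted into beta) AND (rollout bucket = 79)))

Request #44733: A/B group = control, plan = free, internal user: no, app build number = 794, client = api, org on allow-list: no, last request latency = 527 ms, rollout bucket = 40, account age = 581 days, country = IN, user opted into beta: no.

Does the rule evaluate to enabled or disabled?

Enabled

Atomic conditions:
  app build number > 311: 794 > 311 is true
  org on allow-list: no → false
  country ∈ {FR, US}: IN is not in the set → false
  last request latency ≥ 4178 ms: 527 ≥ 4178 is false
  A/B group ∈ {B, C}: control is not in the set → false
  internal user: no → false
  user opted into beta: no → false
  rollout bucket = 79: 40 == 79 is false
Combine:
[1.1.1] true → false = false
[1.1] NOT false = true
[1.2] false OR false = false
[1] true OR false = true
[2.2.1] false OR false = false
[2.2] NOT false = true
[2.3] false AND false = false
[2] false AND true AND false = false
[root] true OR false = true
Overall: true → enabled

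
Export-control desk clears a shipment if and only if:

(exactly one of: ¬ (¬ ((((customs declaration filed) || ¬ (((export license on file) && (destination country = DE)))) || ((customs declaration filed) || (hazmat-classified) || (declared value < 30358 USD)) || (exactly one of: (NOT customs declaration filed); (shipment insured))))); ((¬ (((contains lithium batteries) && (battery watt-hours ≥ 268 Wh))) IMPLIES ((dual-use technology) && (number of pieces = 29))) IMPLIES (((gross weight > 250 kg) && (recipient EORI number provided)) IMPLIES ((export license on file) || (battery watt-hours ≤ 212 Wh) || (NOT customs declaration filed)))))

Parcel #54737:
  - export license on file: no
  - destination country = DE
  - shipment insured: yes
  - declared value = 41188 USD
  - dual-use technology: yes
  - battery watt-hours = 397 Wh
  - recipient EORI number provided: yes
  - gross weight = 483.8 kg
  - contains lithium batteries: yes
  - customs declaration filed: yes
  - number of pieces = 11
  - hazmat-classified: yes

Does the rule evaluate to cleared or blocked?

Atomic conditions:
  customs declaration filed: yes → true
  export license on file: no → false
  destination country = DE: DE == DE is true
  hazmat-classified: yes → true
  declared value < 30358 USD: 41188 < 30358 is false
  NOT customs declaration filed: yes → false
  shipment insured: yes → true
  contains lithium batteries: yes → true
  battery watt-hours ≥ 268 Wh: 397 ≥ 268 is true
  dual-use technology: yes → true
  number of pieces = 29: 11 == 29 is false
  gross weight > 250 kg: 483.8 > 250 is true
  recipient EORI number provided: yes → true
  battery watt-hours ≤ 212 Wh: 397 ≤ 212 is false
Combine:
[1.1.1.1.2.1] false AND true = false
[1.1.1.1.2] NOT false = true
[1.1.1.1] true OR true = true
[1.1.1.2] true OR true OR false = true
[1.1.1.3] exactly-one(false, true) = true
[1.1.1] true OR true OR true = true
[1.1] NOT true = false
[1] NOT false = true
[2.1.1.1] true AND true = true
[2.1.1] NOT true = false
[2.1.2] true AND false = false
[2.1] false → false (antecedent false ⇒ implication holds) = true
[2.2.1] true AND true = true
[2.2.2] false OR false OR false = false
[2.2] true → false = false
[2] true → false = false
[root] exactly-one(true, false) = true
Overall: true → cleared

Cleared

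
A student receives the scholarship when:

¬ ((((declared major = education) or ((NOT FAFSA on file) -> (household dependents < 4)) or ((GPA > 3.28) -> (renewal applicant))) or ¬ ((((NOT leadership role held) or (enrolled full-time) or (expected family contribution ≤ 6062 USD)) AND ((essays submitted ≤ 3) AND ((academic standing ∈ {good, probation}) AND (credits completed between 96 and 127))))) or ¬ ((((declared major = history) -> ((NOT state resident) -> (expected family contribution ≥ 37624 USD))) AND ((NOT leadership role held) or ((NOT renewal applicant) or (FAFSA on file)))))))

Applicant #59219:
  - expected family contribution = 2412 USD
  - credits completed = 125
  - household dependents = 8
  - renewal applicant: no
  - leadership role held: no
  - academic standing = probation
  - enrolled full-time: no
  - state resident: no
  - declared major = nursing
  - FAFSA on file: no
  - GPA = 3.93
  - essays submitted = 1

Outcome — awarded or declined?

Atomic conditions:
  declared major = education: nursing == education is false
  NOT FAFSA on file: no → true
  household dependents < 4: 8 < 4 is false
  GPA > 3.28: 3.93 > 3.28 is true
  renewal applicant: no → false
  NOT leadership role held: no → true
  enrolled full-time: no → false
  expected family contribution ≤ 6062 USD: 2412 ≤ 6062 is true
  essays submitted ≤ 3: 1 ≤ 3 is true
  academic standing ∈ {good, probation}: probation is in the set → true
  credits completed between 96 and 127: 125 in [96, 127] is true
  declared major = history: nursing == history is false
  NOT state resident: no → true
  expected family contribution ≥ 37624 USD: 2412 ≥ 37624 is false
  NOT renewal applicant: no → true
  FAFSA on file: no → false
Combine:
[1.1.2] true → false = false
[1.1.3] true → false = false
[1.1] false OR false OR false = false
[1.2.1.1] true OR false OR true = true
[1.2.1.2.2] true AND true = true
[1.2.1.2] true AND true = true
[1.2.1] true AND true = true
[1.2] NOT true = false
[1.3.1.1.2] true → false = false
[1.3.1.1] false → false (antecedent false ⇒ implication holds) = true
[1.3.1.2.2] true OR false = true
[1.3.1.2] true OR true = true
[1.3.1] true AND true = true
[1.3] NOT true = false
[1] false OR false OR false = false
[root] NOT false = true
Overall: true → awarded

Awarded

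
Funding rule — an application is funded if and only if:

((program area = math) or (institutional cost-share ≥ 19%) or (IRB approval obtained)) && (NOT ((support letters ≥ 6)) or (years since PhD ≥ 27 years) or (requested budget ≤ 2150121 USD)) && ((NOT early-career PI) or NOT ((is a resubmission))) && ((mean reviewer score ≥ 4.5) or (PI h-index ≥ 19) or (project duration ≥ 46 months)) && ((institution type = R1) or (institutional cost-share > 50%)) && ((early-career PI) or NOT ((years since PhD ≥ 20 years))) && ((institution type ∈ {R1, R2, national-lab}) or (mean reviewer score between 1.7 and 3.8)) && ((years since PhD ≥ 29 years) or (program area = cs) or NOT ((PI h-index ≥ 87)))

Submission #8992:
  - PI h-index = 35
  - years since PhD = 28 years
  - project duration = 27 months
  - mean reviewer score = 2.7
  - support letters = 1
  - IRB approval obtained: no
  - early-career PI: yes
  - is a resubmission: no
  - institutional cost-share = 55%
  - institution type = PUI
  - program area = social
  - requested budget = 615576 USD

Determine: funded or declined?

Funded

Atomic conditions:
  program area = math: social == math is false
  institutional cost-share ≥ 19%: 55 ≥ 19 is true
  IRB approval obtained: no → false
  support letters ≥ 6: 1 ≥ 6 is false
  years since PhD ≥ 27 years: 28 ≥ 27 is true
  requested budget ≤ 2150121 USD: 615576 ≤ 2150121 is true
  NOT early-career PI: yes → false
  is a resubmission: no → false
  mean reviewer score ≥ 4.5: 2.7 ≥ 4.5 is false
  PI h-index ≥ 19: 35 ≥ 19 is true
  project duration ≥ 46 months: 27 ≥ 46 is false
  institution type = R1: PUI == R1 is false
  institutional cost-share > 50%: 55 > 50 is true
  early-career PI: yes → true
  years since PhD ≥ 20 years: 28 ≥ 20 is true
  institution type ∈ {R1, R2, national-lab}: PUI is not in the set → false
  mean reviewer score between 1.7 and 3.8: 2.7 in [1.7, 3.8] is true
  years since PhD ≥ 29 years: 28 ≥ 29 is false
  program area = cs: social == cs is false
  PI h-index ≥ 87: 35 ≥ 87 is false
Combine:
[1] false OR true OR false = true
[2.1] NOT false = true
[2] true OR true OR true = true
[3.2] NOT false = true
[3] false OR true = true
[4] false OR true OR false = true
[5] false OR true = true
[6.2] NOT true = false
[6] true OR false = true
[7] false OR true = true
[8.3] NOT false = true
[8] false OR false OR true = true
[root] true AND true AND true AND true AND true AND true AND true AND true = true
Overall: true → funded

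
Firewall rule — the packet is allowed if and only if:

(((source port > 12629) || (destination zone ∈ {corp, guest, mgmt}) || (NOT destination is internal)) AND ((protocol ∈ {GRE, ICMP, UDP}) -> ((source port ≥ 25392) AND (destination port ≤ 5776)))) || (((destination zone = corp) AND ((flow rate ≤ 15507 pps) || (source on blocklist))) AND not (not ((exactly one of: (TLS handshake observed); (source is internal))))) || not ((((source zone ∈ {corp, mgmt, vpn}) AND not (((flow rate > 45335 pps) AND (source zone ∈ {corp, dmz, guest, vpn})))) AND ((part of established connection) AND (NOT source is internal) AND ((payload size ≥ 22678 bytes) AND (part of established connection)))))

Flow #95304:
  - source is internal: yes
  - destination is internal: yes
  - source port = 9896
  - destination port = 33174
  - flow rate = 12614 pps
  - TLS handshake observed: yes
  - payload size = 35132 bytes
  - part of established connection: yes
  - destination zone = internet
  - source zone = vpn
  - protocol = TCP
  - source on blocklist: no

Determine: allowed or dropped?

Atomic conditions:
  source port > 12629: 9896 > 12629 is false
  destination zone ∈ {corp, guest, mgmt}: internet is not in the set → false
  NOT destination is internal: yes → false
  protocol ∈ {GRE, ICMP, UDP}: TCP is not in the set → false
  source port ≥ 25392: 9896 ≥ 25392 is false
  destination port ≤ 5776: 33174 ≤ 5776 is false
  destination zone = corp: internet == corp is false
  flow rate ≤ 15507 pps: 12614 ≤ 15507 is true
  source on blocklist: no → false
  TLS handshake observed: yes → true
  source is internal: yes → true
  source zone ∈ {corp, mgmt, vpn}: vpn is in the set → true
  flow rate > 45335 pps: 12614 > 45335 is false
  source zone ∈ {corp, dmz, guest, vpn}: vpn is in the set → true
  part of established connection: yes → true
  NOT source is internal: yes → false
  payload size ≥ 22678 bytes: 35132 ≥ 22678 is true
Combine:
[1.1] false OR false OR false = false
[1.2.2] false AND false = false
[1.2] false → false (antecedent false ⇒ implication holds) = true
[1] false AND true = false
[2.1.2] true OR false = true
[2.1] false AND true = false
[2.2.1.1] exactly-one(true, true) = false
[2.2.1] NOT false = true
[2.2] NOT true = false
[2] false AND false = false
[3.1.1.2.1] false AND true = false
[3.1.1.2] NOT false = true
[3.1.1] true AND true = true
[3.1.2.3] true AND true = true
[3.1.2] true AND false AND true = false
[3.1] true AND false = false
[3] NOT false = true
[root] false OR false OR true = true
Overall: true → allowed

Allowed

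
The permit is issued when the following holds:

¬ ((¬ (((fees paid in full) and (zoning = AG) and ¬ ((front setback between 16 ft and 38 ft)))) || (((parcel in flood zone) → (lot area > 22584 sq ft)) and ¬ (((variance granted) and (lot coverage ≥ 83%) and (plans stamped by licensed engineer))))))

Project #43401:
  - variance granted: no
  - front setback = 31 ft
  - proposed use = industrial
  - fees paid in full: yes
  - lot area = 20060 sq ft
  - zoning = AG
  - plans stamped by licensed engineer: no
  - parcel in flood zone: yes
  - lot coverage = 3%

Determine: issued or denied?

Atomic conditions:
  fees paid in full: yes → true
  zoning = AG: AG == AG is true
  front setback between 16 ft and 38 ft: 31 in [16, 38] is true
  parcel in flood zone: yes → true
  lot area > 22584 sq ft: 20060 > 22584 is false
  variance granted: no → false
  lot coverage ≥ 83%: 3 ≥ 83 is false
  plans stamped by licensed engineer: no → false
Combine:
[1.1.1.3] NOT true = false
[1.1.1] true AND true AND false = false
[1.1] NOT false = true
[1.2.1] true → false = false
[1.2.2.1] false AND false AND false = false
[1.2.2] NOT false = true
[1.2] false AND true = false
[1] true OR false = true
[root] NOT true = false
Overall: false → denied

Denied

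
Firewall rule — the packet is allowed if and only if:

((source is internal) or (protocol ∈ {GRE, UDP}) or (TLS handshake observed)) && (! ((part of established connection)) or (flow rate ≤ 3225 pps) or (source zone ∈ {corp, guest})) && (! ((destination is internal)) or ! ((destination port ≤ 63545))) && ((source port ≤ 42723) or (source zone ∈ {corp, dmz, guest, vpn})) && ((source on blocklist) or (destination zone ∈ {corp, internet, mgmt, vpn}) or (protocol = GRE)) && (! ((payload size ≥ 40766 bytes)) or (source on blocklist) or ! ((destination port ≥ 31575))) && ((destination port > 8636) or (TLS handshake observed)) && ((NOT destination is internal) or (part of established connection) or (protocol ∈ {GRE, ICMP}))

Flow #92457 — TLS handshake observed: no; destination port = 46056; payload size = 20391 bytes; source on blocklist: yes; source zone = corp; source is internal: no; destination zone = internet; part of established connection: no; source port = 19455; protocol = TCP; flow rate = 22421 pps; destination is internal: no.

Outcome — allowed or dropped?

Dropped

Atomic conditions:
  source is internal: no → false
  protocol ∈ {GRE, UDP}: TCP is not in the set → false
  TLS handshake observed: no → false
  part of established connection: no → false
  flow rate ≤ 3225 pps: 22421 ≤ 3225 is false
  source zone ∈ {corp, guest}: corp is in the set → true
  destination is internal: no → false
  destination port ≤ 63545: 46056 ≤ 63545 is true
  source port ≤ 42723: 19455 ≤ 42723 is true
  source zone ∈ {corp, dmz, guest, vpn}: corp is in the set → true
  source on blocklist: yes → true
  destination zone ∈ {corp, internet, mgmt, vpn}: internet is in the set → true
  protocol = GRE: TCP == GRE is false
  payload size ≥ 40766 bytes: 20391 ≥ 40766 is false
  destination port ≥ 31575: 46056 ≥ 31575 is true
  destination port > 8636: 46056 > 8636 is true
  NOT destination is internal: no → true
  protocol ∈ {GRE, ICMP}: TCP is not in the set → false
Combine:
[1] false OR false OR false = false
[2.1] NOT false = true
[2] true OR false OR true = true
[3.1] NOT false = true
[3.2] NOT true = false
[3] true OR false = true
[4] true OR true = true
[5] true OR true OR false = true
[6.1] NOT false = true
[6.3] NOT true = false
[6] true OR true OR false = true
[7] true OR false = true
[8] true OR false OR false = true
[root] false AND true AND true AND true AND true AND true AND true AND true = false
Overall: false → dropped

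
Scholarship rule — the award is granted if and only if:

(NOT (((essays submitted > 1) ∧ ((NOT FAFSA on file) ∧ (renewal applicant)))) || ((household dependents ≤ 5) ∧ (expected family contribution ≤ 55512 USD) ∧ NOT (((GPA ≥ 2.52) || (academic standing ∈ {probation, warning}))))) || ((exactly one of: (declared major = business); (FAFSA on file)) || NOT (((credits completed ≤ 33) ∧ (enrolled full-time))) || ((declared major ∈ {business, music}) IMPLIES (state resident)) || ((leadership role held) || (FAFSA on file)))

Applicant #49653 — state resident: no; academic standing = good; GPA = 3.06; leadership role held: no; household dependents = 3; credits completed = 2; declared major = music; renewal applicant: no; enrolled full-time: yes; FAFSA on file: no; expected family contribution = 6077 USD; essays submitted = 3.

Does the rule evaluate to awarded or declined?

Awarded

Atomic conditions:
  essays submitted > 1: 3 > 1 is true
  NOT FAFSA on file: no → true
  renewal applicant: no → false
  household dependents ≤ 5: 3 ≤ 5 is true
  expected family contribution ≤ 55512 USD: 6077 ≤ 55512 is true
  GPA ≥ 2.52: 3.06 ≥ 2.52 is true
  academic standing ∈ {probation, warning}: good is not in the set → false
  declared major = business: music == business is false
  FAFSA on file: no → false
  credits completed ≤ 33: 2 ≤ 33 is true
  enrolled full-time: yes → true
  declared major ∈ {business, music}: music is in the set → true
  state resident: no → false
  leadership role held: no → false
Combine:
[1.1.1.2] true AND false = false
[1.1.1] true AND false = false
[1.1] NOT false = true
[1.2.3.1] true OR false = true
[1.2.3] NOT true = false
[1.2] true AND true AND false = false
[1] true OR false = true
[2.1] exactly-one(false, false) = false
[2.2.1] true AND true = true
[2.2] NOT true = false
[2.3] true → false = false
[2.4] false OR false = false
[2] false OR false OR false OR false = false
[root] true OR false = true
Overall: true → awarded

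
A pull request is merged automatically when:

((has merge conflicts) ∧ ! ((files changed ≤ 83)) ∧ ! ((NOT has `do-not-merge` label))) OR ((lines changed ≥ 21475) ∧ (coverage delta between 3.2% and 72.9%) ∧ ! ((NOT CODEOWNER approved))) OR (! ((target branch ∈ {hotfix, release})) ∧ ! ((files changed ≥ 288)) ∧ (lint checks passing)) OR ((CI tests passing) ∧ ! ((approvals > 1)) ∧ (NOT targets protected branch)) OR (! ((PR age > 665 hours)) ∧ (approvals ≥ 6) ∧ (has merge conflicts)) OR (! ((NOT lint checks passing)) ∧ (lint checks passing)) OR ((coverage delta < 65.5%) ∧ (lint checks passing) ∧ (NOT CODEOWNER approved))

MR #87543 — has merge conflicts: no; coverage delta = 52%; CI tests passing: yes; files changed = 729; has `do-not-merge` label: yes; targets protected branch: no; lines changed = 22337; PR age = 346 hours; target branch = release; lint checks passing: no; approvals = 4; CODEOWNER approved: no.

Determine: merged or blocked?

Blocked

Atomic conditions:
  has merge conflicts: no → false
  files changed ≤ 83: 729 ≤ 83 is false
  NOT has `do-not-merge` label: yes → false
  lines changed ≥ 21475: 22337 ≥ 21475 is true
  coverage delta between 3.2% and 72.9%: 52 in [3.2, 72.9] is true
  NOT CODEOWNER approved: no → true
  target branch ∈ {hotfix, release}: release is in the set → true
  files changed ≥ 288: 729 ≥ 288 is true
  lint checks passing: no → false
  CI tests passing: yes → true
  approvals > 1: 4 > 1 is true
  NOT targets protected branch: no → true
  PR age > 665 hours: 346 > 665 is false
  approvals ≥ 6: 4 ≥ 6 is false
  NOT lint checks passing: no → true
  coverage delta < 65.5%: 52 < 65.5 is true
Combine:
[1.2] NOT false = true
[1.3] NOT false = true
[1] false AND true AND true = false
[2.3] NOT true = false
[2] true AND true AND false = false
[3.1] NOT true = false
[3.2] NOT true = false
[3] false AND false AND false = false
[4.2] NOT true = false
[4] true AND false AND true = false
[5.1] NOT false = true
[5] true AND false AND false = false
[6.1] NOT true = false
[6] false AND false = false
[7] true AND false AND true = false
[root] false OR false OR false OR false OR false OR false OR false = false
Overall: false → blocked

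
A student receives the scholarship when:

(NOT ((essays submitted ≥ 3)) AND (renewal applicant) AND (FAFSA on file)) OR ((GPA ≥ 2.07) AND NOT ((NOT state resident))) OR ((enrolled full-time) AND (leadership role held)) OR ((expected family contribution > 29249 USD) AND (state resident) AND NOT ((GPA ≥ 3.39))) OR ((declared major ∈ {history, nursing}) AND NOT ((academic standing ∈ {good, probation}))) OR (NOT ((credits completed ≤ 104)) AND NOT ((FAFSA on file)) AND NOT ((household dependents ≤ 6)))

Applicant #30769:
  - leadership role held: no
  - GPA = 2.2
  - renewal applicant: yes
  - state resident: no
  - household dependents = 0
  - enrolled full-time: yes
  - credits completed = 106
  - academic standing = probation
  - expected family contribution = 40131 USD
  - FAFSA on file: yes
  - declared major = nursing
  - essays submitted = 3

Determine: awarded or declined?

Declined

Atomic conditions:
  essays submitted ≥ 3: 3 ≥ 3 is true
  renewal applicant: yes → true
  FAFSA on file: yes → true
  GPA ≥ 2.07: 2.2 ≥ 2.07 is true
  NOT state resident: no → true
  enrolled full-time: yes → true
  leadership role held: no → false
  expected family contribution > 29249 USD: 40131 > 29249 is true
  state resident: no → false
  GPA ≥ 3.39: 2.2 ≥ 3.39 is false
  declared major ∈ {history, nursing}: nursing is in the set → true
  academic standing ∈ {good, probation}: probation is in the set → true
  credits completed ≤ 104: 106 ≤ 104 is false
  household dependents ≤ 6: 0 ≤ 6 is true
Combine:
[1.1] NOT true = false
[1] false AND true AND true = false
[2.2] NOT true = false
[2] true AND false = false
[3] true AND false = false
[4.3] NOT false = true
[4] true AND false AND true = false
[5.2] NOT true = false
[5] true AND false = false
[6.1] NOT false = true
[6.2] NOT true = false
[6.3] NOT true = false
[6] true AND false AND false = false
[root] false OR false OR false OR false OR false OR false = false
Overall: false → declined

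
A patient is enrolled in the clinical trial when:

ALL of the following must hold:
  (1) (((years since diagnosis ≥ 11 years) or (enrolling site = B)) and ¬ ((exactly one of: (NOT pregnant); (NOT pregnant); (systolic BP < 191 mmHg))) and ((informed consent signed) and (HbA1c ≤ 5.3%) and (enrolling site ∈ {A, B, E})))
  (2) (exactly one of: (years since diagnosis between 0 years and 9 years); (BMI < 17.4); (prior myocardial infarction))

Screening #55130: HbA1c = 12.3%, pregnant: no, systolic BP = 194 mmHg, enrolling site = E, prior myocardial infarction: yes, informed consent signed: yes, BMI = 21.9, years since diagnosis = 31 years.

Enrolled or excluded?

Atomic conditions:
  years since diagnosis ≥ 11 years: 31 ≥ 11 is true
  enrolling site = B: E == B is false
  NOT pregnant: no → true
  systolic BP < 191 mmHg: 194 < 191 is false
  informed consent signed: yes → true
  HbA1c ≤ 5.3%: 12.3 ≤ 5.3 is false
  enrolling site ∈ {A, B, E}: E is in the set → true
  years since diagnosis between 0 years and 9 years: 31 in [0, 9] is false
  BMI < 17.4: 21.9 < 17.4 is false
  prior myocardial infarction: yes → true
Combine:
[1.1] true OR false = true
[1.2.1] exactly-one(true, true, false) = false
[1.2] NOT false = true
[1.3] true AND false AND true = false
[1] true AND true AND false = false
[2] exactly-one(false, false, true) = true
[root] false AND true = false
Overall: false → excluded

Excluded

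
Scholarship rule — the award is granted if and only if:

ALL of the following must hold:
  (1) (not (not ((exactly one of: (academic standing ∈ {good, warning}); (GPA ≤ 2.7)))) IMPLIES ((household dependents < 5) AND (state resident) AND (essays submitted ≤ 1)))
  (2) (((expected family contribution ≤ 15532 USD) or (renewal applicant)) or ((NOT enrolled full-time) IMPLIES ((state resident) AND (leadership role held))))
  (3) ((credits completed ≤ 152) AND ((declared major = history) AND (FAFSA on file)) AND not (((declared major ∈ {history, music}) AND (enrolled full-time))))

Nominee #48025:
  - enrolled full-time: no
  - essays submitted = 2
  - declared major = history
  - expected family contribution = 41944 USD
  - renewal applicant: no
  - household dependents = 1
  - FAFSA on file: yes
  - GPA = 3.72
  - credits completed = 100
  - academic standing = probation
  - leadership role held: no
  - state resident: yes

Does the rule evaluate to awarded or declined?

Atomic conditions:
  academic standing ∈ {good, warning}: probation is not in the set → false
  GPA ≤ 2.7: 3.72 ≤ 2.7 is false
  household dependents < 5: 1 < 5 is true
  state resident: yes → true
  essays submitted ≤ 1: 2 ≤ 1 is false
  expected family contribution ≤ 15532 USD: 41944 ≤ 15532 is false
  renewal applicant: no → false
  NOT enrolled full-time: no → true
  leadership role held: no → false
  credits completed ≤ 152: 100 ≤ 152 is true
  declared major = history: history == history is true
  FAFSA on file: yes → true
  declared major ∈ {history, music}: history is in the set → true
  enrolled full-time: no → false
Combine:
[1.1.1.1] exactly-one(false, false) = false
[1.1.1] NOT false = true
[1.1] NOT true = false
[1.2] true AND true AND false = false
[1] false → false (antecedent false ⇒ implication holds) = true
[2.1] false OR false = false
[2.2.2] true AND false = false
[2.2] true → false = false
[2] false OR false = false
[3.2] true AND true = true
[3.3.1] true AND false = false
[3.3] NOT false = true
[3] true AND true AND true = true
[root] true AND false AND true = false
Overall: false → declined

Declined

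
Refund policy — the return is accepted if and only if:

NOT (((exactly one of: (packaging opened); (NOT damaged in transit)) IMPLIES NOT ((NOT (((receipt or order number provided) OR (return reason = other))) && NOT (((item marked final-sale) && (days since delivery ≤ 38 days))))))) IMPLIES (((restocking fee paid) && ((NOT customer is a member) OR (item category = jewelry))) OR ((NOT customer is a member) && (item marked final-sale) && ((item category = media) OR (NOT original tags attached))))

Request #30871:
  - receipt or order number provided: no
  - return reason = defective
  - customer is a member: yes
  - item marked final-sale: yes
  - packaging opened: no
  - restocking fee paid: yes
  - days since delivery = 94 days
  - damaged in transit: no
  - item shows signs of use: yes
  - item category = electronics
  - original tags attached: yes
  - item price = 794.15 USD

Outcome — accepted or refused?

Atomic conditions:
  packaging opened: no → false
  NOT damaged in transit: no → true
  receipt or order number provided: no → false
  return reason = other: defective == other is false
  item marked final-sale: yes → true
  days since delivery ≤ 38 days: 94 ≤ 38 is false
  restocking fee paid: yes → true
  NOT customer is a member: yes → false
  item category = jewelry: electronics == jewelry is false
  item category = media: electronics == media is false
  NOT original tags attached: yes → false
Combine:
[1.1.1] exactly-one(false, true) = true
[1.1.2.1.1.1] false OR false = false
[1.1.2.1.1] NOT false = true
[1.1.2.1.2.1] true AND false = false
[1.1.2.1.2] NOT false = true
[1.1.2.1] true AND true = true
[1.1.2] NOT true = false
[1.1] true → false = false
[1] NOT false = true
[2.1.2] false OR false = false
[2.1] true AND false = false
[2.2.3] false OR false = false
[2.2] false AND true AND false = false
[2] false OR false = false
[root] true → false = false
Overall: false → refused

Refused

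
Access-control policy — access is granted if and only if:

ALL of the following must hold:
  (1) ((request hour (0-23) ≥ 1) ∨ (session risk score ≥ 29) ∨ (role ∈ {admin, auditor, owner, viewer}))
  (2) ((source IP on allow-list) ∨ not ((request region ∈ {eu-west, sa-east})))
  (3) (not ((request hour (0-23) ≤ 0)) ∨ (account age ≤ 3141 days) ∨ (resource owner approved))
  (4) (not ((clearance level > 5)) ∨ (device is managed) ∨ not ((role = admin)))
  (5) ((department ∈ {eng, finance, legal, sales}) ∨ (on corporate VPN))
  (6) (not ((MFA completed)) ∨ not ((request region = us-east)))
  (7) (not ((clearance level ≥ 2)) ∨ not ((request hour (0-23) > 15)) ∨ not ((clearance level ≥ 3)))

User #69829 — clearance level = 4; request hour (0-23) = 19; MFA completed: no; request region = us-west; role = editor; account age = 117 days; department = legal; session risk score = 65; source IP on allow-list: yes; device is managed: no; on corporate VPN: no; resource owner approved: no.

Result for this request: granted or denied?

Atomic conditions:
  request hour (0-23) ≥ 1: 19 ≥ 1 is true
  session risk score ≥ 29: 65 ≥ 29 is true
  role ∈ {admin, auditor, owner, viewer}: editor is not in the set → false
  source IP on allow-list: yes → true
  request region ∈ {eu-west, sa-east}: us-west is not in the set → false
  request hour (0-23) ≤ 0: 19 ≤ 0 is false
  account age ≤ 3141 days: 117 ≤ 3141 is true
  resource owner approved: no → false
  clearance level > 5: 4 > 5 is false
  device is managed: no → false
  role = admin: editor == admin is false
  department ∈ {eng, finance, legal, sales}: legal is in the set → true
  on corporate VPN: no → false
  MFA completed: no → false
  request region = us-east: us-west == us-east is false
  clearance level ≥ 2: 4 ≥ 2 is true
  request hour (0-23) > 15: 19 > 15 is true
  clearance level ≥ 3: 4 ≥ 3 is true
Combine:
[1] true OR true OR false = true
[2.2] NOT false = true
[2] true OR true = true
[3.1] NOT false = true
[3] true OR true OR false = true
[4.1] NOT false = true
[4.3] NOT false = true
[4] true OR false OR true = true
[5] true OR false = true
[6.1] NOT false = true
[6.2] NOT false = true
[6] true OR true = true
[7.1] NOT true = false
[7.2] NOT true = false
[7.3] NOT true = false
[7] false OR false OR false = false
[root] true AND true AND true AND true AND true AND true AND false = false
Overall: false → denied

Denied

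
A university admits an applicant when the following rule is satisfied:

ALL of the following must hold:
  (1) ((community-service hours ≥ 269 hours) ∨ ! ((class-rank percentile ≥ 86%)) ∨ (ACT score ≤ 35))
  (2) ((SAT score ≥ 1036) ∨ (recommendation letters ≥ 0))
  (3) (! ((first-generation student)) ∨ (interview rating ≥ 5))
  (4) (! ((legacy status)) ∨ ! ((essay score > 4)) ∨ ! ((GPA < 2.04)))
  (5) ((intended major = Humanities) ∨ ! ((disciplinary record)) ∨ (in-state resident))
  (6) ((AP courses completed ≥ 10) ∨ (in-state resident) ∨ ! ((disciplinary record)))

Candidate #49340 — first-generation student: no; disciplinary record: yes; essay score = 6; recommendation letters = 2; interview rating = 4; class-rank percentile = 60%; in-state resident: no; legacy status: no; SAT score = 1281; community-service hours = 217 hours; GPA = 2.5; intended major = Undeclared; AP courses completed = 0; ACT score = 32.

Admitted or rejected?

Rejected

Atomic conditions:
  community-service hours ≥ 269 hours: 217 ≥ 269 is false
  class-rank percentile ≥ 86%: 60 ≥ 86 is false
  ACT score ≤ 35: 32 ≤ 35 is true
  SAT score ≥ 1036: 1281 ≥ 1036 is true
  recommendation letters ≥ 0: 2 ≥ 0 is true
  first-generation student: no → false
  interview rating ≥ 5: 4 ≥ 5 is false
  legacy status: no → false
  essay score > 4: 6 > 4 is true
  GPA < 2.04: 2.5 < 2.04 is false
  intended major = Humanities: Undeclared == Humanities is false
  disciplinary record: yes → true
  in-state resident: no → false
  AP courses completed ≥ 10: 0 ≥ 10 is false
Combine:
[1.2] NOT false = true
[1] false OR true OR true = true
[2] true OR true = true
[3.1] NOT false = true
[3] true OR false = true
[4.1] NOT false = true
[4.2] NOT true = false
[4.3] NOT false = true
[4] true OR false OR true = true
[5.2] NOT true = false
[5] false OR false OR false = false
[6.3] NOT true = false
[6] false OR false OR false = false
[root] true AND true AND true AND true AND false AND false = false
Overall: false → rejected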